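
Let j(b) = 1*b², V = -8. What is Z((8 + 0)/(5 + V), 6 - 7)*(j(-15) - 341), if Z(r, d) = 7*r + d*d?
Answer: 6148/3 ≈ 2049.3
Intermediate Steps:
Z(r, d) = d² + 7*r (Z(r, d) = 7*r + d² = d² + 7*r)
j(b) = b²
Z((8 + 0)/(5 + V), 6 - 7)*(j(-15) - 341) = ((6 - 7)² + 7*((8 + 0)/(5 - 8)))*((-15)² - 341) = ((-1)² + 7*(8/(-3)))*(225 - 341) = (1 + 7*(8*(-⅓)))*(-116) = (1 + 7*(-8/3))*(-116) = (1 - 56/3)*(-116) = -53/3*(-116) = 6148/3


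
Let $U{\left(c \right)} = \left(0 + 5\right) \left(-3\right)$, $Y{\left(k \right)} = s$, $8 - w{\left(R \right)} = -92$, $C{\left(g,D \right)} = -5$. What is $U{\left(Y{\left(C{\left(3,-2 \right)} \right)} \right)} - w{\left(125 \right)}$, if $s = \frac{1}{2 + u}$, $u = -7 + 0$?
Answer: $-115$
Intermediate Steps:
$w{\left(R \right)} = 100$ ($w{\left(R \right)} = 8 - -92 = 8 + 92 = 100$)
$u = -7$
$s = - \frac{1}{5}$ ($s = \frac{1}{2 - 7} = \frac{1}{-5} = - \frac{1}{5} \approx -0.2$)
$Y{\left(k \right)} = - \frac{1}{5}$
$U{\left(c \right)} = -15$ ($U{\left(c \right)} = 5 \left(-3\right) = -15$)
$U{\left(Y{\left(C{\left(3,-2 \right)} \right)} \right)} - w{\left(125 \right)} = -15 - 100 = -115$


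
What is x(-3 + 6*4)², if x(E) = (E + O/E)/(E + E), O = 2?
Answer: 196249/777924 ≈ 0.25227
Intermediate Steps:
x(E) = (E + 2/E)/(2*E) (x(E) = (E + 2/E)/(E + E) = (E + 2/E)/((2*E)) = (E + 2/E)*(1/(2*E)) = (E + 2/E)/(2*E))
x(-3 + 6*4)² = (½ + (-3 + 6*4)⁻²)² = (½ + (-3 + 24)⁻²)² = (½ + 21⁻²)² = (½ + 1/441)² = (443/882)² = 196249/777924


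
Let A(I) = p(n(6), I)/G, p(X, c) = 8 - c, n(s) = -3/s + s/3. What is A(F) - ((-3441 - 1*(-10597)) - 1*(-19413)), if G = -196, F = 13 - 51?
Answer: -2603785/98 ≈ -26569.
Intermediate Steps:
F = -38
n(s) = -3/s + s/3 (n(s) = -3/s + s*(1/3) = -3/s + s/3)
A(I) = -2/49 + I/196 (A(I) = (8 - I)/(-196) = (8 - I)*(-1/196) = -2/49 + I/196)
A(F) - ((-3441 - 1*(-10597)) - 1*(-19413)) = (-2/49 + (1/196)*(-38)) - ((-3441 - 1*(-10597)) - 1*(-19413)) = (-2/49 - 19/98) - ((-3441 + 10597) + 19413) = -23/98 - (7156 + 19413) = -23/98 - 1*26569 = -23/98 - 26569 = -2603785/98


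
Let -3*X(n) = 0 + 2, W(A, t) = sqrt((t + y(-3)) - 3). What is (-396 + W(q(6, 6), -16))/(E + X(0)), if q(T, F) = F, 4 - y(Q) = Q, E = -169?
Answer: 1188/509 - 6*I*sqrt(3)/509 ≈ 2.334 - 0.020417*I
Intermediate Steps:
y(Q) = 4 - Q
W(A, t) = sqrt(4 + t) (W(A, t) = sqrt((t + (4 - 1*(-3))) - 3) = sqrt((t + (4 + 3)) - 3) = sqrt((t + 7) - 3) = sqrt((7 + t) - 3) = sqrt(4 + t))
X(n) = -2/3 (X(n) = -(0 + 2)/3 = -1/3*2 = -2/3)
(-396 + W(q(6, 6), -16))/(E + X(0)) = (-396 + sqrt(4 - 16))/(-169 - 2/3) = (-396 + sqrt(-12))/(-509/3) = (-396 + 2*I*sqrt(3))*(-3/509) = 1188/509 - 6*I*sqrt(3)/509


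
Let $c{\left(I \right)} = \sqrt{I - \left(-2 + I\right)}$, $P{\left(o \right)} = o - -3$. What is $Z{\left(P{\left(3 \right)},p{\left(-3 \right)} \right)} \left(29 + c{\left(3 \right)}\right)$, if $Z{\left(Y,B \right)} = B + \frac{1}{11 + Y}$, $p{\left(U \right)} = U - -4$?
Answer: $\frac{522}{17} + \frac{18 \sqrt{2}}{17} \approx 32.203$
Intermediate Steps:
$p{\left(U \right)} = 4 + U$ ($p{\left(U \right)} = U + 4 = 4 + U$)
$P{\left(o \right)} = 3 + o$ ($P{\left(o \right)} = o + 3 = 3 + o$)
$c{\left(I \right)} = \sqrt{2}$
$Z{\left(P{\left(3 \right)},p{\left(-3 \right)} \right)} \left(29 + c{\left(3 \right)}\right) = \frac{1 + 11 \left(4 - 3\right) + \left(4 - 3\right) \left(3 + 3\right)}{11 + \left(3 + 3\right)} \left(29 + \sqrt{2}\right) = \frac{1 + 11 \cdot 1 + 1 \cdot 6}{11 + 6} \left(29 + \sqrt{2}\right) = \frac{1 + 11 + 6}{17} \left(29 + \sqrt{2}\right) = \frac{1}{17} \cdot 18 \left(29 + \sqrt{2}\right) = \frac{18 \left(29 + \sqrt{2}\right)}{17} = \frac{522}{17} + \frac{18 \sqrt{2}}{17}$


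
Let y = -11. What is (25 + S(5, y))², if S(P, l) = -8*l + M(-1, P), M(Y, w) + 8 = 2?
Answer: 11449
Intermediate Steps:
M(Y, w) = -6 (M(Y, w) = -8 + 2 = -6)
S(P, l) = -6 - 8*l (S(P, l) = -8*l - 6 = -6 - 8*l)
(25 + S(5, y))² = (25 + (-6 - 8*(-11)))² = (25 + (-6 + 88))² = (25 + 82)² = 107² = 11449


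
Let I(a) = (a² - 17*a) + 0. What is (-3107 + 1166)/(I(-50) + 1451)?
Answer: -1941/4801 ≈ -0.40429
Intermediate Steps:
I(a) = a² - 17*a
(-3107 + 1166)/(I(-50) + 1451) = (-3107 + 1166)/(-50*(-17 - 50) + 1451) = -1941/(-50*(-67) + 1451) = -1941/(3350 + 1451) = -1941/4801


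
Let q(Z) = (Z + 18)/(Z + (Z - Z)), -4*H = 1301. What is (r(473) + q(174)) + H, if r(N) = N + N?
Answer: 72135/116 ≈ 621.85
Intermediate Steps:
H = -1301/4 (H = -¼*1301 = -1301/4 ≈ -325.25)
q(Z) = (18 + Z)/Z (q(Z) = (18 + Z)/(Z + 0) = (18 + Z)/Z)
r(N) = 2*N
(r(473) + q(174)) + H = (2*473 + (18 + 174)/174) - 1301/4 = (946 + (1/174)*192) - 1301/4 = (946 + 32/29) - 1301/4 = 27466/29 - 1301/4 = 72135/116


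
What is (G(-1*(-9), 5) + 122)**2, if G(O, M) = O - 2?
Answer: 16641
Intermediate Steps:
G(O, M) = -2 + O
(G(-1*(-9), 5) + 122)**2 = ((-2 - 1*(-9)) + 122)**2 = ((-2 + 9) + 122)**2 = (7 + 122)**2 = 129**2 = 16641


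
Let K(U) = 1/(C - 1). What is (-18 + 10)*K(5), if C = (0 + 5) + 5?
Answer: -8/9 ≈ -0.88889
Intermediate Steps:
C = 10 (C = 5 + 5 = 10)
K(U) = ⅑ (K(U) = 1/(10 - 1) = 1/9 = ⅑)
(-18 + 10)*K(5) = (-18 + 10)*(⅑) = -8*⅑ = -8/9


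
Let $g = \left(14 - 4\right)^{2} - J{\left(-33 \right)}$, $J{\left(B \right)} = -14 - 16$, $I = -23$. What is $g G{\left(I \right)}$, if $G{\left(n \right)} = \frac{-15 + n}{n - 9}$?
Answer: $\frac{1235}{8} \approx 154.38$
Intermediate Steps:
$G{\left(n \right)} = \frac{-15 + n}{-9 + n}$
$J{\left(B \right)} = -30$ ($J{\left(B \right)} = -14 - 16 = -30$)
$g = 130$ ($g = \left(14 - 4\right)^{2} - -30 = 10^{2} + 30 = 100 + 30 = 130$)
$g G{\left(I \right)} = 130 \frac{-15 - 23}{-9 - 23} = 130 \frac{1}{-32} \left(-38\right) = 130 \left(\left(- \frac{1}{32}\right) \left(-38\right)\right) = 130 \cdot \frac{19}{16} = \frac{1235}{8}$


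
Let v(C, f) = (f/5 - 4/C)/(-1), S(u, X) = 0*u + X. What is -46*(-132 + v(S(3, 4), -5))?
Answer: 5980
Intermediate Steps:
S(u, X) = X (S(u, X) = 0 + X = X)
v(C, f) = 4/C - f/5 (v(C, f) = (f*(⅕) - 4/C)*(-1) = (f/5 - 4/C)*(-1) = (-4/C + f/5)*(-1) = 4/C - f/5)
-46*(-132 + v(S(3, 4), -5)) = -46*(-132 + (4/4 - ⅕*(-5))) = -46*(-132 + (4*(¼) + 1)) = -46*(-132 + (1 + 1)) = -46*(-132 + 2) = -46*(-130) = 5980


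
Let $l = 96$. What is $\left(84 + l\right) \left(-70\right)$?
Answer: $-12600$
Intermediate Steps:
$\left(84 + l\right) \left(-70\right) = \left(84 + 96\right) \left(-70\right) = 180 \left(-70\right) = -12600$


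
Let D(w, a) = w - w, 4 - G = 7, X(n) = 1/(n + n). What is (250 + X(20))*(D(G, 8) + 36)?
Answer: 90009/10 ≈ 9000.9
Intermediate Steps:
X(n) = 1/(2*n)
G = -3 (G = 4 - 1*7 = 4 - 7 = -3)
D(w, a) = 0
(250 + X(20))*(D(G, 8) + 36) = (250 + (1/2)/20)*(0 + 36) = (250 + (1/2)*(1/20))*36 = (250 + 1/40)*36 = (10001/40)*36 = 90009/10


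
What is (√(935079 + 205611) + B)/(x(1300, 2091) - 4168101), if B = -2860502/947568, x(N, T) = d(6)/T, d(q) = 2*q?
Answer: 996884947/1376421354341112 - 697*√1140690/2905166393 ≈ -0.00025551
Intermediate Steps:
x(N, T) = 12/T (x(N, T) = (2*6)/T = 12/T)
B = -1430251/473784 (B = -2860502*1/947568 = -1430251/473784 ≈ -3.0188)
(√(935079 + 205611) + B)/(x(1300, 2091) - 4168101) = (√(935079 + 205611) - 1430251/473784)/(12/2091 - 4168101) = (√1140690 - 1430251/473784)/(12*(1/2091) - 4168101) = (-1430251/473784 + √1140690)/(4/697 - 4168101) = (-1430251/473784 + √1140690)/(-2905166393/697) = (-1430251/473784 + √1140690)*(-697/2905166393) = 996884947/1376421354341112 - 697*√1140690/2905166393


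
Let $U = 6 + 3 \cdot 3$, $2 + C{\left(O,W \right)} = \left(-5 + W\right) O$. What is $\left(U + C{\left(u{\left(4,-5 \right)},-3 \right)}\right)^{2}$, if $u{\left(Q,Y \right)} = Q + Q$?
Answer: $2601$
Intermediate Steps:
$u{\left(Q,Y \right)} = 2 Q$
$C{\left(O,W \right)} = -2 + O \left(-5 + W\right)$ ($C{\left(O,W \right)} = -2 + \left(-5 + W\right) O = -2 + O \left(-5 + W\right)$)
$U = 15$ ($U = 6 + 9 = 15$)
$\left(U + C{\left(u{\left(4,-5 \right)},-3 \right)}\right)^{2} = \left(15 - \left(2 - 2 \cdot 4 \left(-3\right) + 5 \cdot 2 \cdot 4\right)\right)^{2} = \left(15 - 66\right)^{2} = \left(-51\right)^{2} = 2601$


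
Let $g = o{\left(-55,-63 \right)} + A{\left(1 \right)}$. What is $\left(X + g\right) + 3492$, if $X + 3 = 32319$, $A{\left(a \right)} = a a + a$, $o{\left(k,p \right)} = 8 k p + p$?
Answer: $63467$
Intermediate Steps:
$o{\left(k,p \right)} = p + 8 k p$ ($o{\left(k,p \right)} = 8 k p + p = p + 8 k p$)
$A{\left(a \right)} = a + a^{2}$ ($A{\left(a \right)} = a^{2} + a = a + a^{2}$)
$g = 27659$ ($g = - 63 \left(1 + 8 \left(-55\right)\right) + 1 \left(1 + 1\right) = - 63 \left(1 - 440\right) + 1 \cdot 2 = \left(-63\right) \left(-439\right) + 2 = 27657 + 2 = 27659$)
$X = 32316$ ($X = -3 + 32319 = 32316$)
$\left(X + g\right) + 3492 = \left(32316 + 27659\right) + 3492 = 59975 + 3492 = 63467$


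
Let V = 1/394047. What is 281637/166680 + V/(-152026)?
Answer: 937309672452763/554723904195720 ≈ 1.6897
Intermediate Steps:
V = 1/394047 ≈ 2.5378e-6
281637/166680 + V/(-152026) = 281637/166680 + (1/394047)/(-152026) = 281637*(1/166680) + (1/394047)*(-1/152026) = 31293/18520 - 1/59905389222 = 937309672452763/554723904195720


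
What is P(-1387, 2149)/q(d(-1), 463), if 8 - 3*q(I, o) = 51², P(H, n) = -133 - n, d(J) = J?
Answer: 6846/2593 ≈ 2.6402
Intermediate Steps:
q(I, o) = -2593/3 (q(I, o) = 8/3 - ⅓*51² = 8/3 - ⅓*2601 = 8/3 - 867 = -2593/3)
P(-1387, 2149)/q(d(-1), 463) = (-133 - 1*2149)/(-2593/3) = (-133 - 2149)*(-3/2593) = -2282*(-3/2593) = 6846/2593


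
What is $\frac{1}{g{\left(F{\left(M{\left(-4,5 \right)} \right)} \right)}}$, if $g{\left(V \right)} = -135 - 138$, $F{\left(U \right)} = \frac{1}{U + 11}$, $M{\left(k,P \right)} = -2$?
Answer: $- \frac{1}{273} \approx -0.003663$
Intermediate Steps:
$F{\left(U \right)} = \frac{1}{11 + U}$
$g{\left(V \right)} = -273$ ($g{\left(V \right)} = -135 - 138 = -273$)
$\frac{1}{g{\left(F{\left(M{\left(-4,5 \right)} \right)} \right)}} = \frac{1}{-273} = - \frac{1}{273}$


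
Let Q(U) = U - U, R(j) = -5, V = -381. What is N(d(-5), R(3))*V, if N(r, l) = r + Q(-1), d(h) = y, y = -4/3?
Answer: 508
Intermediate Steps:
y = -4/3 (y = -4*1/3 = -4/3 ≈ -1.3333)
d(h) = -4/3
Q(U) = 0
N(r, l) = r (N(r, l) = r + 0 = r)
N(d(-5), R(3))*V = -4/3*(-381) = 508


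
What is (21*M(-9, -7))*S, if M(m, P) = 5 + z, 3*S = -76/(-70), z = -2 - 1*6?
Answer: -114/5 ≈ -22.800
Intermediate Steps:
z = -8 (z = -2 - 6 = -8)
S = 38/105 (S = (-76/(-70))/3 = (-76*(-1/70))/3 = (⅓)*(38/35) = 38/105 ≈ 0.36190)
M(m, P) = -3 (M(m, P) = 5 - 8 = -3)
(21*M(-9, -7))*S = (21*(-3))*(38/105) = -63*38/105 = -114/5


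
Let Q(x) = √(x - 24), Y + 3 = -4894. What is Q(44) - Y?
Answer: 4897 + 2*√5 ≈ 4901.5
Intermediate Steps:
Y = -4897 (Y = -3 - 4894 = -4897)
Q(x) = √(-24 + x)
Q(44) - Y = √(-24 + 44) - 1*(-4897) = √20 + 4897 = 2*√5 + 4897 = 4897 + 2*√5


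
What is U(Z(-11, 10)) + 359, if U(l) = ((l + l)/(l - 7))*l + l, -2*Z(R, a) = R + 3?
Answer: 1057/3 ≈ 352.33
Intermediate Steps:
Z(R, a) = -3/2 - R/2 (Z(R, a) = -(R + 3)/2 = -(3 + R)/2 = -3/2 - R/2)
U(l) = l + 2*l²/(-7 + l) (U(l) = ((2*l)/(-7 + l))*l + l = (2*l/(-7 + l))*l + l = 2*l²/(-7 + l) + l = l + 2*l²/(-7 + l))
U(Z(-11, 10)) + 359 = (-3/2 - ½*(-11))*(-7 + 3*(-3/2 - ½*(-11)))/(-7 + (-3/2 - ½*(-11))) + 359 = (-3/2 + 11/2)*(-7 + 3*(-3/2 + 11/2))/(-7 + (-3/2 + 11/2)) + 359 = 4*(-7 + 3*4)/(-7 + 4) + 359 = 4*(-7 + 12)/(-3) + 359 = 4*(-⅓)*5 + 359 = -20/3 + 359 = 1057/3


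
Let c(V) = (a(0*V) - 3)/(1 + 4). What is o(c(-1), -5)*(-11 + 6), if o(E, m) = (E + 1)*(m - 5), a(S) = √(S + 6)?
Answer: 20 + 10*√6 ≈ 44.495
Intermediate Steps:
a(S) = √(6 + S)
c(V) = -⅗ + √6/5 (c(V) = (√(6 + 0*V) - 3)/(1 + 4) = (√(6 + 0) - 3)/5 = (√6 - 3)*(⅕) = (-3 + √6)*(⅕) = -⅗ + √6/5)
o(E, m) = (1 + E)*(-5 + m)
o(c(-1), -5)*(-11 + 6) = (-5 - 5 - 5*(-⅗ + √6/5) + (-⅗ + √6/5)*(-5))*(-11 + 6) = (-5 - 5 + (3 - √6) + (3 - √6))*(-5) = (-4 - 2*√6)*(-5) = 20 + 10*√6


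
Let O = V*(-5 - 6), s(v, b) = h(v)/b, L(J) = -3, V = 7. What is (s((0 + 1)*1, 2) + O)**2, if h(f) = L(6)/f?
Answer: 24649/4 ≈ 6162.3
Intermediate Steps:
h(f) = -3/f
s(v, b) = -3/(b*v) (s(v, b) = (-3/v)/b = -3/(b*v))
O = -77 (O = 7*(-5 - 6) = 7*(-11) = -77)
(s((0 + 1)*1, 2) + O)**2 = (-3/(2*(0 + 1)*1) - 77)**2 = (-3*1/2/1*1 - 77)**2 = (-3*1/2/1 - 77)**2 = (-3*1/2*1 - 77)**2 = (-3/2 - 77)**2 = (-157/2)**2 = 24649/4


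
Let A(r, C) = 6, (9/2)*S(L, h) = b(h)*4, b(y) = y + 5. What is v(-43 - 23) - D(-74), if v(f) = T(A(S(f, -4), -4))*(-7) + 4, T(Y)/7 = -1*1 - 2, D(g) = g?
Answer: 225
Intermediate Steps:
b(y) = 5 + y
S(L, h) = 40/9 + 8*h/9 (S(L, h) = 2*((5 + h)*4)/9 = 2*(20 + 4*h)/9 = 40/9 + 8*h/9)
T(Y) = -21 (T(Y) = 7*(-1*1 - 2) = 7*(-1 - 2) = 7*(-3) = -21)
v(f) = 151 (v(f) = -21*(-7) + 4 = 147 + 4 = 151)
v(-43 - 23) - D(-74) = 151 - 1*(-74) = 151 + 74 = 225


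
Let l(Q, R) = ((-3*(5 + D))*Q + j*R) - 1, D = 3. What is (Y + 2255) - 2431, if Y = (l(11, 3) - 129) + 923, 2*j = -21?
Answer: 643/2 ≈ 321.50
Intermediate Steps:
j = -21/2 (j = (1/2)*(-21) = -21/2 ≈ -10.500)
l(Q, R) = -1 - 24*Q - 21*R/2 (l(Q, R) = ((-3*(5 + 3))*Q - 21*R/2) - 1 = ((-3*8)*Q - 21*R/2) - 1 = (-24*Q - 21*R/2) - 1 = -1 - 24*Q - 21*R/2)
Y = 995/2 (Y = ((-1 - 24*11 - 21/2*3) - 129) + 923 = ((-1 - 264 - 63/2) - 129) + 923 = (-593/2 - 129) + 923 = -851/2 + 923 = 995/2 ≈ 497.50)
(Y + 2255) - 2431 = (995/2 + 2255) - 2431 = 5505/2 - 2431 = 643/2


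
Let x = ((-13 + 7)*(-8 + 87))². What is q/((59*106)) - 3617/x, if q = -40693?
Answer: -4582680593/702561852 ≈ -6.5228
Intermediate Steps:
x = 224676 (x = (-6*79)² = (-474)² = 224676)
q/((59*106)) - 3617/x = -40693/(59*106) - 3617/224676 = -40693/6254 - 3617*1/224676 = -40693*1/6254 - 3617/224676 = -40693/6254 - 3617/224676 = -4582680593/702561852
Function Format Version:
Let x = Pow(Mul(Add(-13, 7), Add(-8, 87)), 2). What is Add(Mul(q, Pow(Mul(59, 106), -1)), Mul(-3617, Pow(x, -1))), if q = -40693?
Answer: Rational(-4582680593, 702561852) ≈ -6.5228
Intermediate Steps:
x = 224676 (x = Pow(Mul(-6, 79), 2) = Pow(-474, 2) = 224676)
Add(Mul(q, Pow(Mul(59, 106), -1)), Mul(-3617, Pow(x, -1))) = Add(Mul(-40693, Pow(Mul(59, 106), -1)), Mul(-3617, Pow(224676, -1))) = Add(Mul(-40693, Pow(6254, -1)), Mul(-3617, Rational(1, 224676))) = Add(Mul(-40693, Rational(1, 6254)), Rational(-3617, 224676)) = Add(Rational(-40693, 6254), Rational(-3617, 224676)) = Rational(-4582680593, 702561852)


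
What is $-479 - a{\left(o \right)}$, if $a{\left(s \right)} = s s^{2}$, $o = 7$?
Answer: $-822$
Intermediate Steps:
$a{\left(s \right)} = s^{3}$
$-479 - a{\left(o \right)} = -479 - 7^{3} = -479 - 343 = -822$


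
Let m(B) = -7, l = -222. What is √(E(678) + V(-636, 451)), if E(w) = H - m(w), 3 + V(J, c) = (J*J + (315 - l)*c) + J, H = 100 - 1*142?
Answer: √646009 ≈ 803.75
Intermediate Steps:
H = -42 (H = 100 - 142 = -42)
V(J, c) = -3 + J + J² + 537*c (V(J, c) = -3 + ((J*J + (315 - 1*(-222))*c) + J) = -3 + ((J² + (315 + 222)*c) + J) = -3 + ((J² + 537*c) + J) = -3 + (J + J² + 537*c) = -3 + J + J² + 537*c)
E(w) = -35 (E(w) = -42 - 1*(-7) = -42 + 7 = -35)
√(E(678) + V(-636, 451)) = √(-35 + (-3 - 636 + (-636)² + 537*451)) = √(-35 + (-3 - 636 + 404496 + 242187)) = √(-35 + 646044) = √646009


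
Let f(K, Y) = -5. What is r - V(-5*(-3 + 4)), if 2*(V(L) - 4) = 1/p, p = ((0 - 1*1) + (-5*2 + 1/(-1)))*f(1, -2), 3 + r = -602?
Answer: -73081/120 ≈ -609.01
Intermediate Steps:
r = -605 (r = -3 - 602 = -605)
p = 60 (p = ((0 - 1*1) + (-5*2 + 1/(-1)))*(-5) = ((0 - 1) + (-10 - 1))*(-5) = (-1 - 11)*(-5) = -12*(-5) = 60)
V(L) = 481/120 (V(L) = 4 + (½)/60 = 4 + (½)*(1/60) = 4 + 1/120 = 481/120)
r - V(-5*(-3 + 4)) = -605 - 1*481/120 = -605 - 481/120 = -73081/120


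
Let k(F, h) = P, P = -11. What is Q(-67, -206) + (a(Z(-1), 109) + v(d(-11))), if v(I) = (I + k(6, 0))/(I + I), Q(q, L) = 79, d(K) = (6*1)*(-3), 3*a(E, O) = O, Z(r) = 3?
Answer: 4181/36 ≈ 116.14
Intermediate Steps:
a(E, O) = O/3
k(F, h) = -11
d(K) = -18 (d(K) = 6*(-3) = -18)
v(I) = (-11 + I)/(2*I) (v(I) = (I - 11)/(I + I) = (-11 + I)/((2*I)) = (-11 + I)*(1/(2*I)) = (-11 + I)/(2*I))
Q(-67, -206) + (a(Z(-1), 109) + v(d(-11))) = 79 + ((⅓)*109 + (½)*(-11 - 18)/(-18)) = 79 + (109/3 + (½)*(-1/18)*(-29)) = 79 + (109/3 + 29/36) = 79 + 1337/36 = 4181/36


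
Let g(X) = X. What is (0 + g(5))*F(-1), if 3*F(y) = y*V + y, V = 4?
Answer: -25/3 ≈ -8.3333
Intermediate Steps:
F(y) = 5*y/3 (F(y) = (y*4 + y)/3 = (4*y + y)/3 = (5*y)/3 = 5*y/3)
(0 + g(5))*F(-1) = (0 + 5)*((5/3)*(-1)) = 5*(-5/3) = -25/3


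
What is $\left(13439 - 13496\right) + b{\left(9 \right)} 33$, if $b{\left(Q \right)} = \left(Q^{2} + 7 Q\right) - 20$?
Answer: $4035$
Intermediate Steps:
$b{\left(Q \right)} = -20 + Q^{2} + 7 Q$
$\left(13439 - 13496\right) + b{\left(9 \right)} 33 = \left(13439 - 13496\right) + \left(-20 + 9^{2} + 7 \cdot 9\right) 33 = -57 + \left(-20 + 81 + 63\right) 33 = -57 + 124 \cdot 33 = -57 + 4092 = 4035$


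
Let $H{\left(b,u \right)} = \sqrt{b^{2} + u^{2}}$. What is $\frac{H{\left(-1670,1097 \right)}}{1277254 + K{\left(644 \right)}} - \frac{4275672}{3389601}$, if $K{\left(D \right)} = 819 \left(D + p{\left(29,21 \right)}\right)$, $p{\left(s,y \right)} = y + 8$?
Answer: $- \frac{1425224}{1129867} + \frac{\sqrt{3992309}}{1828441} \approx -1.2603$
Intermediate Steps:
$p{\left(s,y \right)} = 8 + y$
$K{\left(D \right)} = 23751 + 819 D$ ($K{\left(D \right)} = 819 \left(D + \left(8 + 21\right)\right) = 819 \left(D + 29\right) = 819 \left(29 + D\right) = 23751 + 819 D$)
$\frac{H{\left(-1670,1097 \right)}}{1277254 + K{\left(644 \right)}} - \frac{4275672}{3389601} = \frac{\sqrt{\left(-1670\right)^{2} + 1097^{2}}}{1277254 + \left(23751 + 819 \cdot 644\right)} - \frac{4275672}{3389601} = \frac{\sqrt{2788900 + 1203409}}{1277254 + \left(23751 + 527436\right)} - \frac{1425224}{1129867} = \frac{\sqrt{3992309}}{1277254 + 551187} - \frac{1425224}{1129867} = \frac{\sqrt{3992309}}{1828441} - \frac{1425224}{1129867} = - \frac{1425224}{1129867} + \frac{\sqrt{3992309}}{1828441}$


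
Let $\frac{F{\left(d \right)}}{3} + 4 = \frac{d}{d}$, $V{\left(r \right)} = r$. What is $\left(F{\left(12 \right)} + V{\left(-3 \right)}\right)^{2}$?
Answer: $144$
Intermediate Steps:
$F{\left(d \right)} = -9$ ($F{\left(d \right)} = -12 + 3 \frac{d}{d} = -12 + 3 \cdot 1 = -12 + 3 = -9$)
$\left(F{\left(12 \right)} + V{\left(-3 \right)}\right)^{2} = \left(-9 - 3\right)^{2} = \left(-12\right)^{2} = 144$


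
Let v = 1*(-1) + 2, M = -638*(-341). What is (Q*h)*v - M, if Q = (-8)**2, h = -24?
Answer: -219094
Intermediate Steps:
M = 217558
v = 1 (v = -1 + 2 = 1)
Q = 64
(Q*h)*v - M = (64*(-24))*1 - 1*217558 = -1536*1 - 217558 = -1536 - 217558 = -219094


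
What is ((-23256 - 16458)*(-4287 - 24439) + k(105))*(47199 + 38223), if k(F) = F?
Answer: 97451507790918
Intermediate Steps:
((-23256 - 16458)*(-4287 - 24439) + k(105))*(47199 + 38223) = ((-23256 - 16458)*(-4287 - 24439) + 105)*(47199 + 38223) = (-39714*(-28726) + 105)*85422 = (1140824364 + 105)*85422 = 1140824469*85422 = 97451507790918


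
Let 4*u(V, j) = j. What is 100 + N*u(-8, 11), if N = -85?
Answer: -535/4 ≈ -133.75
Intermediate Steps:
u(V, j) = j/4
100 + N*u(-8, 11) = 100 - 85*11/4 = 100 - 935/4 = -535/4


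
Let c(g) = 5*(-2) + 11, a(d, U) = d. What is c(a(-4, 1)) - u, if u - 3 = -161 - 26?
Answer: 185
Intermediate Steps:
c(g) = 1 (c(g) = -10 + 11 = 1)
u = -184 (u = 3 + (-161 - 26) = 3 - 187 = -184)
c(a(-4, 1)) - u = 1 - 1*(-184) = 1 + 184 = 185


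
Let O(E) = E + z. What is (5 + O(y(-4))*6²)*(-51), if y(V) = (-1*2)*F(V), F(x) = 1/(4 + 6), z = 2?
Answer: -17799/5 ≈ -3559.8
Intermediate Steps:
F(x) = ⅒ (F(x) = 1/10 = ⅒)
y(V) = -⅕ (y(V) = -1*2*(⅒) = -2*⅒ = -⅕)
O(E) = 2 + E (O(E) = E + 2 = 2 + E)
(5 + O(y(-4))*6²)*(-51) = (5 + (2 - ⅕)*6²)*(-51) = (5 + (9/5)*36)*(-51) = (5 + 324/5)*(-51) = (349/5)*(-51) = -17799/5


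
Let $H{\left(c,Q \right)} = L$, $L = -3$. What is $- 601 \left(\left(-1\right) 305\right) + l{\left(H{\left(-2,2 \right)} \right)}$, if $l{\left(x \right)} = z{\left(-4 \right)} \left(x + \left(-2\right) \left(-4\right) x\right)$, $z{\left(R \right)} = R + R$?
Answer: $183521$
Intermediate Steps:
$H{\left(c,Q \right)} = -3$
$z{\left(R \right)} = 2 R$
$l{\left(x \right)} = - 72 x$ ($l{\left(x \right)} = 2 \left(-4\right) \left(x + \left(-2\right) \left(-4\right) x\right) = - 8 \left(x + 8 x\right) = - 8 \cdot 9 x = - 72 x$)
$- 601 \left(\left(-1\right) 305\right) + l{\left(H{\left(-2,2 \right)} \right)} = - 601 \left(\left(-1\right) 305\right) - -216 = \left(-601\right) \left(-305\right) + 216 = 183305 + 216 = 183521$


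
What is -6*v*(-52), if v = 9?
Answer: 2808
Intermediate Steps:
-6*v*(-52) = -6*9*(-52) = -54*(-52) = 2808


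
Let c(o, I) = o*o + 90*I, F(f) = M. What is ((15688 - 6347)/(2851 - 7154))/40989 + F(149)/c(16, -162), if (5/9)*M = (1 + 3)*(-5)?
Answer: 1553930882/631601263527 ≈ 0.0024603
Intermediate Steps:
M = -36 (M = 9*((1 + 3)*(-5))/5 = 9*(4*(-5))/5 = (9/5)*(-20) = -36)
F(f) = -36
c(o, I) = o² + 90*I
((15688 - 6347)/(2851 - 7154))/40989 + F(149)/c(16, -162) = ((15688 - 6347)/(2851 - 7154))/40989 - 36/(16² + 90*(-162)) = (9341/(-4303))*(1/40989) - 36/(256 - 14580) = (9341*(-1/4303))*(1/40989) - 36/(-14324) = -9341/4303*1/40989 - 36*(-1/14324) = -9341/176375667 + 9/3581 = 1553930882/631601263527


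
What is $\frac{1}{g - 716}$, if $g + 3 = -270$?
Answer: $- \frac{1}{989} \approx -0.0010111$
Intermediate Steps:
$g = -273$ ($g = -3 - 270 = -273$)
$\frac{1}{g - 716} = \frac{1}{-273 - 716} = \frac{1}{-989} = - \frac{1}{989}$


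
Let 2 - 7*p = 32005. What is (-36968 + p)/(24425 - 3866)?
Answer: -290779/143913 ≈ -2.0205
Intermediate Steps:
p = -32003/7 (p = 2/7 - ⅐*32005 = 2/7 - 32005/7 = -32003/7 ≈ -4571.9)
(-36968 + p)/(24425 - 3866) = (-36968 - 32003/7)/(24425 - 3866) = -290779/7/20559 = -290779/7*1/20559 = -290779/143913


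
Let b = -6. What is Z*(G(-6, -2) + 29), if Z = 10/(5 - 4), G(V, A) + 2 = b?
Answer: 210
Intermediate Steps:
G(V, A) = -8 (G(V, A) = -2 - 6 = -8)
Z = 10 (Z = 10/1 = 1*10 = 10)
Z*(G(-6, -2) + 29) = 10*(-8 + 29) = 10*21 = 210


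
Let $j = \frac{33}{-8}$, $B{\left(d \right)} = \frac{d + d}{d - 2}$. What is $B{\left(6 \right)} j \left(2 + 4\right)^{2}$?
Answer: $- \frac{891}{2} \approx -445.5$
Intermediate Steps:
$B{\left(d \right)} = \frac{2 d}{-2 + d}$
$j = - \frac{33}{8}$ ($j = 33 \left(- \frac{1}{8}\right) = - \frac{33}{8} \approx -4.125$)
$B{\left(6 \right)} j \left(2 + 4\right)^{2} = 2 \cdot 6 \frac{1}{-2 + 6} \left(- \frac{33}{8}\right) \left(2 + 4\right)^{2} = 2 \cdot 6 \cdot \frac{1}{4} \left(- \frac{33}{8}\right) 6^{2} = 2 \cdot 6 \cdot \frac{1}{4} \left(- \frac{33}{8}\right) 36 = 3 \left(- \frac{33}{8}\right) 36 = \left(- \frac{99}{8}\right) 36 = - \frac{891}{2}$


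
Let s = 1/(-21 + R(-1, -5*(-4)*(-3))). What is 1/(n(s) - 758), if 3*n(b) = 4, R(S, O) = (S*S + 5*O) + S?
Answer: -3/2270 ≈ -0.0013216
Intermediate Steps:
R(S, O) = S + S**2 + 5*O (R(S, O) = (S**2 + 5*O) + S = S + S**2 + 5*O)
s = -1/321 (s = 1/(-21 + (-1 + (-1)**2 + 5*(-5*(-4)*(-3)))) = 1/(-21 + (-1 + 1 + 5*(20*(-3)))) = 1/(-21 + (-1 + 1 + 5*(-60))) = 1/(-21 + (-1 + 1 - 300)) = 1/(-21 - 300) = 1/(-321) = -1/321 ≈ -0.0031153)
n(b) = 4/3 (n(b) = (1/3)*4 = 4/3)
1/(n(s) - 758) = 1/(4/3 - 758) = 1/(-2270/3) = -3/2270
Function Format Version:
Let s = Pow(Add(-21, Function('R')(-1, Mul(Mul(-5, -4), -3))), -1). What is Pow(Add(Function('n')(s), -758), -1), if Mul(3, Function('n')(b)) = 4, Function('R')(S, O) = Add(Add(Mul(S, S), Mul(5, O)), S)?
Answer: Rational(-3, 2270) ≈ -0.0013216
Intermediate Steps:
Function('R')(S, O) = Add(S, Pow(S, 2), Mul(5, O)) (Function('R')(S, O) = Add(Add(Pow(S, 2), Mul(5, O)), S) = Add(S, Pow(S, 2), Mul(5, O)))
s = Rational(-1, 321) (s = Pow(Add(-21, Add(-1, Pow(-1, 2), Mul(5, Mul(Mul(-5, -4), -3)))), -1) = Pow(Add(-21, Add(-1, 1, Mul(5, Mul(20, -3)))), -1) = Pow(Add(-21, Add(-1, 1, Mul(5, -60))), -1) = Pow(Add(-21, Add(-1, 1, -300)), -1) = Pow(Add(-21, -300), -1) = Pow(-321, -1) = Rational(-1, 321) ≈ -0.0031153)
Function('n')(b) = Rational(4, 3) (Function('n')(b) = Mul(Rational(1, 3), 4) = Rational(4, 3))
Pow(Add(Function('n')(s), -758), -1) = Pow(Add(Rational(4, 3), -758), -1) = Pow(Rational(-2270, 3), -1) = Rational(-3, 2270)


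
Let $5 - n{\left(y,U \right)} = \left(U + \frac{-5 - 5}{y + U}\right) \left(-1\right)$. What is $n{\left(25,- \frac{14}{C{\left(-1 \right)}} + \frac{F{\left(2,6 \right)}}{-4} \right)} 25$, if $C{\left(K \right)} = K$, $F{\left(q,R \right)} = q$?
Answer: $\frac{70225}{154} \approx 456.01$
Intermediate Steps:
$n{\left(y,U \right)} = 5 + U - \frac{10}{U + y}$ ($n{\left(y,U \right)} = 5 - \left(U + \frac{-5 - 5}{y + U}\right) \left(-1\right) = 5 - \left(U - \frac{10}{U + y}\right) \left(-1\right) = 5 - \left(- U + \frac{10}{U + y}\right) = 5 + \left(U - \frac{10}{U + y}\right) = 5 + U - \frac{10}{U + y}$)
$n{\left(25,- \frac{14}{C{\left(-1 \right)}} + \frac{F{\left(2,6 \right)}}{-4} \right)} 25 = \frac{-10 + \left(- \frac{14}{-1} + \frac{2}{-4}\right)^{2} + 5 \left(- \frac{14}{-1} + \frac{2}{-4}\right) + 5 \cdot 25 + \left(- \frac{14}{-1} + \frac{2}{-4}\right) 25}{\left(- \frac{14}{-1} + \frac{2}{-4}\right) + 25} \cdot 25 = \frac{-10 + \left(\left(-14\right) \left(-1\right) + 2 \left(- \frac{1}{4}\right)\right)^{2} + 5 \left(\left(-14\right) \left(-1\right) + 2 \left(- \frac{1}{4}\right)\right) + 125 + \left(\left(-14\right) \left(-1\right) + 2 \left(- \frac{1}{4}\right)\right) 25}{\left(\left(-14\right) \left(-1\right) + 2 \left(- \frac{1}{4}\right)\right) + 25} \cdot 25 = \frac{-10 + \left(14 - \frac{1}{2}\right)^{2} + 5 \left(14 - \frac{1}{2}\right) + 125 + \left(14 - \frac{1}{2}\right) 25}{\left(14 - \frac{1}{2}\right) + 25} \cdot 25 = \frac{-10 + \left(\frac{27}{2}\right)^{2} + 5 \cdot \frac{27}{2} + 125 + \frac{27}{2} \cdot 25}{\frac{27}{2} + 25} \cdot 25 = \frac{-10 + \frac{729}{4} + \frac{135}{2} + 125 + \frac{675}{2}}{\frac{77}{2}} \cdot 25 = \frac{2}{77} \cdot \frac{2809}{4} \cdot 25 = \frac{2809}{154} \cdot 25 = \frac{70225}{154}$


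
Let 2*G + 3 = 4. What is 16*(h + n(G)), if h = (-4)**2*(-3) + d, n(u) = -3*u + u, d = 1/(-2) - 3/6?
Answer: -800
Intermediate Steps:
G = 1/2 (G = -3/2 + (1/2)*4 = -3/2 + 2 = 1/2 ≈ 0.50000)
d = -1 (d = 1*(-1/2) - 3*1/6 = -1/2 - 1/2 = -1)
n(u) = -2*u
h = -49 (h = (-4)**2*(-3) - 1 = 16*(-3) - 1 = -48 - 1 = -49)
16*(h + n(G)) = 16*(-49 - 2*1/2) = 16*(-49 - 1) = 16*(-50) = -800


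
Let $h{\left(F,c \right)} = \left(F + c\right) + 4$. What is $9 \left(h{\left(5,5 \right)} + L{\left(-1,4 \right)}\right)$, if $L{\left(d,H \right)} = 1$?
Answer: $135$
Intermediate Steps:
$h{\left(F,c \right)} = 4 + F + c$
$9 \left(h{\left(5,5 \right)} + L{\left(-1,4 \right)}\right) = 9 \left(\left(4 + 5 + 5\right) + 1\right) = 9 \left(14 + 1\right) = 9 \cdot 15 = 135$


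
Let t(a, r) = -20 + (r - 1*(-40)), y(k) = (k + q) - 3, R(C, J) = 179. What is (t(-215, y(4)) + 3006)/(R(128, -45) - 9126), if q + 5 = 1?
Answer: -3023/8947 ≈ -0.33788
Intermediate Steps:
q = -4 (q = -5 + 1 = -4)
y(k) = -7 + k (y(k) = (k - 4) - 3 = (-4 + k) - 3 = -7 + k)
t(a, r) = 20 + r (t(a, r) = -20 + (r + 40) = -20 + (40 + r) = 20 + r)
(t(-215, y(4)) + 3006)/(R(128, -45) - 9126) = ((20 + (-7 + 4)) + 3006)/(179 - 9126) = ((20 - 3) + 3006)/(-8947) = (17 + 3006)*(-1/8947) = 3023*(-1/8947) = -3023/8947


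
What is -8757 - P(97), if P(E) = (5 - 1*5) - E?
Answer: -8660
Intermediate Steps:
P(E) = -E (P(E) = (5 - 5) - E = 0 - E = -E)
-8757 - P(97) = -8757 - (-1)*97 = -8757 - 1*(-97) = -8757 + 97 = -8660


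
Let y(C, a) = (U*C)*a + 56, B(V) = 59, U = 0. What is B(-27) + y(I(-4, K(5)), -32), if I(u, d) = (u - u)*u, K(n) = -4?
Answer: 115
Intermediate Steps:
I(u, d) = 0 (I(u, d) = 0*u = 0)
y(C, a) = 56 (y(C, a) = (0*C)*a + 56 = 0*a + 56 = 0 + 56 = 56)
B(-27) + y(I(-4, K(5)), -32) = 59 + 56 = 115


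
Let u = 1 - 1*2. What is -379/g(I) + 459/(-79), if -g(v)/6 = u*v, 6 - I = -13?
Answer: -82267/9006 ≈ -9.1347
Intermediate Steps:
u = -1 (u = 1 - 2 = -1)
I = 19 (I = 6 - 1*(-13) = 6 + 13 = 19)
g(v) = 6*v (g(v) = -(-6)*v = 6*v)
-379/g(I) + 459/(-79) = -379/(6*19) + 459/(-79) = -379/114 + 459*(-1/79) = -379*1/114 - 459/79 = -379/114 - 459/79 = -82267/9006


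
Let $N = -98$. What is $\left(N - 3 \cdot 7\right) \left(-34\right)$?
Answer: $4046$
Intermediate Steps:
$\left(N - 3 \cdot 7\right) \left(-34\right) = \left(-98 - 3 \cdot 7\right) \left(-34\right) = \left(-98 - 21\right) \left(-34\right) = \left(-119\right) \left(-34\right) = 4046$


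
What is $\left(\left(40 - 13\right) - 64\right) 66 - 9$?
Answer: $-2451$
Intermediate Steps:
$\left(\left(40 - 13\right) - 64\right) 66 - 9 = \left(27 - 64\right) 66 - 9 = \left(-37\right) 66 - 9 = -2442 - 9 = -2451$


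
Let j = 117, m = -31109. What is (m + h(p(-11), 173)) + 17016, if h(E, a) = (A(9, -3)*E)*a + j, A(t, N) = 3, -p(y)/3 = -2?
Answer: -10862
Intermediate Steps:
p(y) = 6 (p(y) = -3*(-2) = 6)
h(E, a) = 117 + 3*E*a (h(E, a) = (3*E)*a + 117 = 3*E*a + 117 = 117 + 3*E*a)
(m + h(p(-11), 173)) + 17016 = (-31109 + (117 + 3*6*173)) + 17016 = (-31109 + (117 + 3114)) + 17016 = (-31109 + 3231) + 17016 = -27878 + 17016 = -10862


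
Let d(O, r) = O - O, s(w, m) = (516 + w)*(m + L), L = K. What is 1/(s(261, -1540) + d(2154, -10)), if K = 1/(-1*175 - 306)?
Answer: -13/15555561 ≈ -8.3571e-7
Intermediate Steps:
K = -1/481 (K = 1/(-175 - 306) = 1/(-481) = -1/481 ≈ -0.0020790)
L = -1/481 ≈ -0.0020790
s(w, m) = (516 + w)*(-1/481 + m) (s(w, m) = (516 + w)*(m - 1/481) = (516 + w)*(-1/481 + m))
d(O, r) = 0
1/(s(261, -1540) + d(2154, -10)) = 1/((-516/481 + 516*(-1540) - 1/481*261 - 1540*261) + 0) = 1/((-516/481 - 794640 - 261/481 - 401940) + 0) = 1/(-15555561/13 + 0) = 1/(-15555561/13) = -13/15555561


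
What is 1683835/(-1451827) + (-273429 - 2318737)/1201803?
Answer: -5787014541787/1744810044081 ≈ -3.3167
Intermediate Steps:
1683835/(-1451827) + (-273429 - 2318737)/1201803 = 1683835*(-1/1451827) - 2592166*1/1201803 = -1683835/1451827 - 2592166/1201803 = -5787014541787/1744810044081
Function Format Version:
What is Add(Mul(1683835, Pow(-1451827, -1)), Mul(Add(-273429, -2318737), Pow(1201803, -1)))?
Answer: Rational(-5787014541787, 1744810044081) ≈ -3.3167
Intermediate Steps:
Add(Mul(1683835, Pow(-1451827, -1)), Mul(Add(-273429, -2318737), Pow(1201803, -1))) = Add(Mul(1683835, Rational(-1, 1451827)), Mul(-2592166, Rational(1, 1201803))) = Add(Rational(-1683835, 1451827), Rational(-2592166, 1201803)) = Rational(-5787014541787, 1744810044081)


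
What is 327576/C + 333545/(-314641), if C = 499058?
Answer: -31694730197/78512054089 ≈ -0.40369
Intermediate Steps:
327576/C + 333545/(-314641) = 327576/499058 + 333545/(-314641) = 327576*(1/499058) + 333545*(-1/314641) = 163788/249529 - 333545/314641 = -31694730197/78512054089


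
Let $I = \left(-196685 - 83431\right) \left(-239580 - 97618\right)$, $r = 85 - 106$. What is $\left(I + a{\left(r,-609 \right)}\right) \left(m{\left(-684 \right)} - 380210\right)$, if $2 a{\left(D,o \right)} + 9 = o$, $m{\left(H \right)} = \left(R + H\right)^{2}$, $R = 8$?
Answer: $7250898342952794$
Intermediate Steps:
$r = -21$
$m{\left(H \right)} = \left(8 + H\right)^{2}$
$a{\left(D,o \right)} = - \frac{9}{2} + \frac{o}{2}$
$I = 94454554968$ ($I = \left(-280116\right) \left(-337198\right) = 94454554968$)
$\left(I + a{\left(r,-609 \right)}\right) \left(m{\left(-684 \right)} - 380210\right) = \left(94454554968 + \left(- \frac{9}{2} + \frac{1}{2} \left(-609\right)\right)\right) \left(\left(8 - 684\right)^{2} - 380210\right) = \left(94454554968 - 309\right) \left(\left(-676\right)^{2} - 380210\right) = \left(94454554968 - 309\right) \left(456976 - 380210\right) = 94454554659 \cdot 76766 = 7250898342952794$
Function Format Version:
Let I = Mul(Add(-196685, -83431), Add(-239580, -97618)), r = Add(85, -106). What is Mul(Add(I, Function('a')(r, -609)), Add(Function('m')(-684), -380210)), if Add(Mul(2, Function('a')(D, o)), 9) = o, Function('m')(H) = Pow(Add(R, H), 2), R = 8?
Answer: 7250898342952794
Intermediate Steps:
r = -21
Function('m')(H) = Pow(Add(8, H), 2)
Function('a')(D, o) = Add(Rational(-9, 2), Mul(Rational(1, 2), o))
I = 94454554968 (I = Mul(-280116, -337198) = 94454554968)
Mul(Add(I, Function('a')(r, -609)), Add(Function('m')(-684), -380210)) = Mul(Add(94454554968, Add(Rational(-9, 2), Mul(Rational(1, 2), -609))), Add(Pow(Add(8, -684), 2), -380210)) = Mul(Add(94454554968, Add(Rational(-9, 2), Rational(-609, 2))), Add(Pow(-676, 2), -380210)) = Mul(Add(94454554968, -309), Add(456976, -380210)) = Mul(94454554659, 76766) = 7250898342952794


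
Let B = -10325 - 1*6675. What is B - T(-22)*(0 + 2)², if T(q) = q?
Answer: -16912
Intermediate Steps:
B = -17000 (B = -10325 - 6675 = -17000)
B - T(-22)*(0 + 2)² = -17000 - (-22)*(0 + 2)² = -17000 - (-22)*2² = -17000 - (-22)*4 = -17000 - 1*(-88) = -17000 + 88 = -16912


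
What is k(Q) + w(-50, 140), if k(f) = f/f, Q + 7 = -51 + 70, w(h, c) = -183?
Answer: -182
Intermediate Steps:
Q = 12 (Q = -7 + (-51 + 70) = -7 + 19 = 12)
k(f) = 1
k(Q) + w(-50, 140) = 1 - 183 = -182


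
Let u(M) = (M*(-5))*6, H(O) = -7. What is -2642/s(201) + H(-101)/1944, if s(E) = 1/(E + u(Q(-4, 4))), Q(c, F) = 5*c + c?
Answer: -4730300215/1944 ≈ -2.4333e+6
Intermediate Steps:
Q(c, F) = 6*c
u(M) = -30*M (u(M) = -5*M*6 = -30*M)
s(E) = 1/(720 + E) (s(E) = 1/(E - 180*(-4)) = 1/(E - 30*(-24)) = 1/(E + 720) = 1/(720 + E))
-2642/s(201) + H(-101)/1944 = -2642/(1/(720 + 201)) - 7/1944 = -2642/(1/921) - 7*1/1944 = -2642/1/921 - 7/1944 = -2642*921 - 7/1944 = -2433282 - 7/1944 = -4730300215/1944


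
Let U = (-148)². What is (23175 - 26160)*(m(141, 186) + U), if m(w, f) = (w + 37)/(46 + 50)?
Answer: -1046223595/16 ≈ -6.5389e+7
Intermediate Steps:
U = 21904
m(w, f) = 37/96 + w/96 (m(w, f) = (37 + w)/96 = (37 + w)*(1/96) = 37/96 + w/96)
(23175 - 26160)*(m(141, 186) + U) = (23175 - 26160)*((37/96 + (1/96)*141) + 21904) = -2985*((37/96 + 47/32) + 21904) = -2985*(89/48 + 21904) = -2985*1051481/48 = -1046223595/16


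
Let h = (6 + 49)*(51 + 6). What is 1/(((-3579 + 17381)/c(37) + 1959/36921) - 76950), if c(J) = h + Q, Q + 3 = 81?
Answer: -39542391/3042615028147 ≈ -1.2996e-5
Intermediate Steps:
Q = 78 (Q = -3 + 81 = 78)
h = 3135 (h = 55*57 = 3135)
c(J) = 3213 (c(J) = 3135 + 78 = 3213)
1/(((-3579 + 17381)/c(37) + 1959/36921) - 76950) = 1/(((-3579 + 17381)/3213 + 1959/36921) - 76950) = 1/((13802*(1/3213) + 1959*(1/36921)) - 76950) = 1/((13802/3213 + 653/12307) - 76950) = 1/(171959303/39542391 - 76950) = 1/(-3042615028147/39542391) = -39542391/3042615028147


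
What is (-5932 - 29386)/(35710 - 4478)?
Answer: -17659/15616 ≈ -1.1308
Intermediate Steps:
(-5932 - 29386)/(35710 - 4478) = -35318/31232 = -35318*1/31232 = -17659/15616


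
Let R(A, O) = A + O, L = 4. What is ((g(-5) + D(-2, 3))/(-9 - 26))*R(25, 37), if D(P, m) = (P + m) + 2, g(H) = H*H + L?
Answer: -1984/35 ≈ -56.686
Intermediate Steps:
g(H) = 4 + H² (g(H) = H*H + 4 = H² + 4 = 4 + H²)
D(P, m) = 2 + P + m
((g(-5) + D(-2, 3))/(-9 - 26))*R(25, 37) = (((4 + (-5)²) + (2 - 2 + 3))/(-9 - 26))*(25 + 37) = (((4 + 25) + 3)/(-35))*62 = ((29 + 3)*(-1/35))*62 = (32*(-1/35))*62 = -32/35*62 = -1984/35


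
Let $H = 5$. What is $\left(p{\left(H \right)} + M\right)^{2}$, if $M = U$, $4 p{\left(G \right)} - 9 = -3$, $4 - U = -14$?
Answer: $\frac{1521}{4} \approx 380.25$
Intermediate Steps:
$U = 18$ ($U = 4 - -14 = 4 + 14 = 18$)
$p{\left(G \right)} = \frac{3}{2}$ ($p{\left(G \right)} = \frac{9}{4} + \frac{1}{4} \left(-3\right) = \frac{9}{4} - \frac{3}{4} = \frac{3}{2}$)
$M = 18$
$\left(p{\left(H \right)} + M\right)^{2} = \left(\frac{3}{2} + 18\right)^{2} = \left(\frac{39}{2}\right)^{2} = \frac{1521}{4}$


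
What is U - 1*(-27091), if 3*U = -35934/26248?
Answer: 355536295/13124 ≈ 27091.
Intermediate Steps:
U = -5989/13124 (U = (-35934/26248)/3 = (-35934*1/26248)/3 = (⅓)*(-17967/13124) = -5989/13124 ≈ -0.45634)
U - 1*(-27091) = -5989/13124 - 1*(-27091) = -5989/13124 + 27091 = 355536295/13124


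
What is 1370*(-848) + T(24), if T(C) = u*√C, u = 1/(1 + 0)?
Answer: -1161760 + 2*√6 ≈ -1.1618e+6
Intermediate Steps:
u = 1 (u = 1/1 = 1)
T(C) = √C (T(C) = 1*√C = √C)
1370*(-848) + T(24) = 1370*(-848) + √24 = -1161760 + 2*√6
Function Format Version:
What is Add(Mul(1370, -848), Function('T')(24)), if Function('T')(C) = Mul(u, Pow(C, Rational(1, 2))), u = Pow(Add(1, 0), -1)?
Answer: Add(-1161760, Mul(2, Pow(6, Rational(1, 2)))) ≈ -1.1618e+6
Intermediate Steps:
u = 1 (u = Pow(1, -1) = 1)
Function('T')(C) = Pow(C, Rational(1, 2)) (Function('T')(C) = Mul(1, Pow(C, Rational(1, 2))) = Pow(C, Rational(1, 2)))
Add(Mul(1370, -848), Function('T')(24)) = Add(Mul(1370, -848), Pow(24, Rational(1, 2))) = Add(-1161760, Mul(2, Pow(6, Rational(1, 2))))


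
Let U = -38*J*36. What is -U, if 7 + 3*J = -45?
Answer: -23712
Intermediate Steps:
J = -52/3 (J = -7/3 + (⅓)*(-45) = -7/3 - 15 = -52/3 ≈ -17.333)
U = 23712 (U = -38*(-52/3)*36 = (1976/3)*36 = 23712)
-U = -1*23712 = -23712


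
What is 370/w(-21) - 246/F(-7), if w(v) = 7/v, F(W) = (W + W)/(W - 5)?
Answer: -9246/7 ≈ -1320.9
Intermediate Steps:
F(W) = 2*W/(-5 + W) (F(W) = (2*W)/(-5 + W) = 2*W/(-5 + W))
370/w(-21) - 246/F(-7) = 370/((7/(-21))) - 246/(2*(-7)/(-5 - 7)) = 370/((7*(-1/21))) - 246/(2*(-7)/(-12)) = 370/(-⅓) - 246/(2*(-7)*(-1/12)) = 370*(-3) - 246/7/6 = -1110 - 246*6/7 = -1110 - 1476/7 = -9246/7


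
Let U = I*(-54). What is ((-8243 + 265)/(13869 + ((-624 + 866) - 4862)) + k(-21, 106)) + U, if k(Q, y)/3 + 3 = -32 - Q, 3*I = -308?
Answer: 50880020/9249 ≈ 5501.1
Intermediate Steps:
I = -308/3 (I = (⅓)*(-308) = -308/3 ≈ -102.67)
k(Q, y) = -105 - 3*Q (k(Q, y) = -9 + 3*(-32 - Q) = -9 + (-96 - 3*Q) = -105 - 3*Q)
U = 5544 (U = -308/3*(-54) = 5544)
((-8243 + 265)/(13869 + ((-624 + 866) - 4862)) + k(-21, 106)) + U = ((-8243 + 265)/(13869 + ((-624 + 866) - 4862)) + (-105 - 3*(-21))) + 5544 = (-7978/(13869 + (242 - 4862)) + (-105 + 63)) + 5544 = (-7978/(13869 - 4620) - 42) + 5544 = (-7978/9249 - 42) + 5544 = -396436/9249 + 5544 = 50880020/9249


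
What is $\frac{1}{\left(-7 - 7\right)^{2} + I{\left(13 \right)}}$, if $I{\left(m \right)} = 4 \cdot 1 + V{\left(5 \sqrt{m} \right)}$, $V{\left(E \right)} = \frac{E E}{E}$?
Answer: $\frac{8}{1587} - \frac{\sqrt{13}}{7935} \approx 0.0045866$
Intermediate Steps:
$V{\left(E \right)} = E$ ($V{\left(E \right)} = \frac{E^{2}}{E} = E$)
$I{\left(m \right)} = 4 + 5 \sqrt{m}$ ($I{\left(m \right)} = 4 \cdot 1 + 5 \sqrt{m} = 4 + 5 \sqrt{m}$)
$\frac{1}{\left(-7 - 7\right)^{2} + I{\left(13 \right)}} = \frac{1}{\left(-7 - 7\right)^{2} + \left(4 + 5 \sqrt{13}\right)} = \frac{1}{\left(-14\right)^{2} + \left(4 + 5 \sqrt{13}\right)} = \frac{1}{196 + \left(4 + 5 \sqrt{13}\right)} = \frac{1}{200 + 5 \sqrt{13}}$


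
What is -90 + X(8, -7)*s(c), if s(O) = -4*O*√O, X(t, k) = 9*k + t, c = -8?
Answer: -90 - 3520*I*√2 ≈ -90.0 - 4978.0*I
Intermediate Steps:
X(t, k) = t + 9*k
s(O) = -4*O^(3/2)
-90 + X(8, -7)*s(c) = -90 + (8 + 9*(-7))*(-(-64)*I*√2) = -90 + (8 - 63)*(-(-64)*I*√2) = -90 - 3520*I*√2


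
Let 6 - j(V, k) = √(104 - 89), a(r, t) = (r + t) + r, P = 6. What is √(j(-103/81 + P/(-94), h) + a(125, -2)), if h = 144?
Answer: √(254 - √15) ≈ 15.815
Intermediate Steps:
a(r, t) = t + 2*r
j(V, k) = 6 - √15 (j(V, k) = 6 - √(104 - 89) = 6 - √15)
√(j(-103/81 + P/(-94), h) + a(125, -2)) = √((6 - √15) + (-2 + 2*125)) = √((6 - √15) + (-2 + 250)) = √((6 - √15) + 248) = √(254 - √15)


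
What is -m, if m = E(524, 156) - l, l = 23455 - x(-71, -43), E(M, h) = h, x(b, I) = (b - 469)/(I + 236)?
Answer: 4497247/193 ≈ 23302.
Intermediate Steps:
x(b, I) = (-469 + b)/(236 + I)
l = 4527355/193 (l = 23455 - (-469 - 71)/(236 - 43) = 23455 - (-540)/193 = 23455 - 1*(-540/193) = 23455 + 540/193 = 4527355/193 ≈ 23458.)
m = -4497247/193 (m = 156 - 1*4527355/193 = 156 - 4527355/193 = -4497247/193 ≈ -23302.)
-m = -1*(-4497247/193) = 4497247/193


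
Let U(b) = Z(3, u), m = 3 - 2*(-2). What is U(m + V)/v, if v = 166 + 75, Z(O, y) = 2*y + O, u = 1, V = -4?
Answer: 5/241 ≈ 0.020747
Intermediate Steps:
m = 7 (m = 3 + 4 = 7)
Z(O, y) = O + 2*y
U(b) = 5 (U(b) = 3 + 2*1 = 3 + 2 = 5)
v = 241
U(m + V)/v = 5/241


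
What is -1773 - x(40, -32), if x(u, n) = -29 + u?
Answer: -1784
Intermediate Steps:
-1773 - x(40, -32) = -1773 - (-29 + 40) = -1773 - 1*11 = -1773 - 11 = -1784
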